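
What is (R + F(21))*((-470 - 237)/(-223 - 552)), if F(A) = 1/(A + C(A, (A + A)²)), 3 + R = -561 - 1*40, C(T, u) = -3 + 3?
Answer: -1280983/2325 ≈ -550.96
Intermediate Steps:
C(T, u) = 0
R = -604 (R = -3 + (-561 - 1*40) = -3 + (-561 - 40) = -3 - 601 = -604)
F(A) = 1/A (F(A) = 1/(A + 0) = 1/A)
(R + F(21))*((-470 - 237)/(-223 - 552)) = (-604 + 1/21)*((-470 - 237)/(-223 - 552)) = (-604 + 1/21)*(-707/(-775)) = -(-1280983)*(-1)/(3*775) = -12683/21*707/775 = -1280983/2325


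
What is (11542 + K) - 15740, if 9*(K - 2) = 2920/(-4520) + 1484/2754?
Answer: -5876132839/1400409 ≈ -4196.0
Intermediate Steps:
K = 2784143/1400409 (K = 2 + (2920/(-4520) + 1484/2754)/9 = 2 + (2920*(-1/4520) + 1484*(1/2754))/9 = 2 + (-73/113 + 742/1377)/9 = 2 + (⅑)*(-16675/155601) = 2 - 16675/1400409 = 2784143/1400409 ≈ 1.9881)
(11542 + K) - 15740 = (11542 + 2784143/1400409) - 15740 = 16166304821/1400409 - 15740 = -5876132839/1400409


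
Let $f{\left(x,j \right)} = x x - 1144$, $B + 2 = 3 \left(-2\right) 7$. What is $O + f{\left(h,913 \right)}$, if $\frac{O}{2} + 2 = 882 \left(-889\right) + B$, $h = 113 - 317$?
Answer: $-1527816$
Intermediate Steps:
$h = -204$ ($h = 113 - 317 = -204$)
$B = -44$ ($B = -2 + 3 \left(-2\right) 7 = -2 - 42 = -44$)
$f{\left(x,j \right)} = -1144 + x^{2}$ ($f{\left(x,j \right)} = x^{2} - 1144 = -1144 + x^{2}$)
$O = -1568288$ ($O = -4 + 2 \left(882 \left(-889\right) - 44\right) = -4 + 2 \left(-784098 - 44\right) = -4 + 2 \left(-784142\right) = -4 - 1568284 = -1568288$)
$O + f{\left(h,913 \right)} = -1568288 - \left(1144 - \left(-204\right)^{2}\right) = -1568288 + \left(-1144 + 41616\right) = -1568288 + 40472 = -1527816$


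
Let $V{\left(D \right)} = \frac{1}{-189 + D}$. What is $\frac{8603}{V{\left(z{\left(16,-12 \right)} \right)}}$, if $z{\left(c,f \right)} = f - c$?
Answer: $-1866851$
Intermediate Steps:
$\frac{8603}{V{\left(z{\left(16,-12 \right)} \right)}} = \frac{8603}{\frac{1}{-189 - 28}} = \frac{8603}{\frac{1}{-217}} = \frac{8603}{- \frac{1}{217}} = 8603 \left(-217\right) = -1866851$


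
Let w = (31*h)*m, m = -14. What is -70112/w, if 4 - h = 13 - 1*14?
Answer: 5008/155 ≈ 32.310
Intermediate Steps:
h = 5 (h = 4 - (13 - 1*14) = 4 - (13 - 14) = 4 - 1*(-1) = 4 + 1 = 5)
w = -2170 (w = (31*5)*(-14) = 155*(-14) = -2170)
-70112/w = -70112/(-2170) = -70112*(-1/2170) = 5008/155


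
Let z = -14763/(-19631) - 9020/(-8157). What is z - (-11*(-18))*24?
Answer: -760640584973/160130067 ≈ -4750.1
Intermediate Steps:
z = 297493411/160130067 (z = -14763*(-1/19631) - 9020*(-1/8157) = 14763/19631 + 9020/8157 = 297493411/160130067 ≈ 1.8578)
z - (-11*(-18))*24 = 297493411/160130067 - (-11*(-18))*24 = 297493411/160130067 - 198*24 = 297493411/160130067 - 1*4752 = 297493411/160130067 - 4752 = -760640584973/160130067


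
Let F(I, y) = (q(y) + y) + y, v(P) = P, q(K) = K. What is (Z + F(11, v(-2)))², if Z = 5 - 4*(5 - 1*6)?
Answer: 9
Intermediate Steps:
F(I, y) = 3*y (F(I, y) = (y + y) + y = 2*y + y = 3*y)
Z = 9 (Z = 5 - 4*(5 - 6) = 5 - 4*(-1) = 5 + 4 = 9)
(Z + F(11, v(-2)))² = (9 + 3*(-2))² = (9 - 6)² = 3² = 9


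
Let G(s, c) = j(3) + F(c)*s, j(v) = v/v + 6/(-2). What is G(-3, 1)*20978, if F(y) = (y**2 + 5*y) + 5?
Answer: -734230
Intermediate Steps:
j(v) = -2 (j(v) = 1 + 6*(-1/2) = 1 - 3 = -2)
F(y) = 5 + y**2 + 5*y
G(s, c) = -2 + s*(5 + c**2 + 5*c) (G(s, c) = -2 + (5 + c**2 + 5*c)*s = -2 + s*(5 + c**2 + 5*c))
G(-3, 1)*20978 = (-2 - 3*(5 + 1**2 + 5*1))*20978 = (-2 - 3*(5 + 1 + 5))*20978 = (-2 - 3*11)*20978 = (-2 - 33)*20978 = -35*20978 = -734230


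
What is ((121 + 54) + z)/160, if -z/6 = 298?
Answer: -1613/160 ≈ -10.081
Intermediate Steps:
z = -1788 (z = -6*298 = -1788)
((121 + 54) + z)/160 = ((121 + 54) - 1788)/160 = (175 - 1788)*(1/160) = -1613*1/160 = -1613/160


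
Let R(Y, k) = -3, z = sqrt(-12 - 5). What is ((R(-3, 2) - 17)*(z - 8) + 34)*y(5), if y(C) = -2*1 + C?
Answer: 582 - 60*I*sqrt(17) ≈ 582.0 - 247.39*I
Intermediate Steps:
z = I*sqrt(17) (z = sqrt(-17) = I*sqrt(17) ≈ 4.1231*I)
y(C) = -2 + C
((R(-3, 2) - 17)*(z - 8) + 34)*y(5) = ((-3 - 17)*(I*sqrt(17) - 8) + 34)*(-2 + 5) = (-20*(-8 + I*sqrt(17)) + 34)*3 = ((160 - 20*I*sqrt(17)) + 34)*3 = (194 - 20*I*sqrt(17))*3 = 582 - 60*I*sqrt(17)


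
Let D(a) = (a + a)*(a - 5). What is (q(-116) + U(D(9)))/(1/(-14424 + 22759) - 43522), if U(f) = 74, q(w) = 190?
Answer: -733480/120918623 ≈ -0.0060659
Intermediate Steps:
D(a) = 2*a*(-5 + a) (D(a) = (2*a)*(-5 + a) = 2*a*(-5 + a))
(q(-116) + U(D(9)))/(1/(-14424 + 22759) - 43522) = (190 + 74)/(1/(-14424 + 22759) - 43522) = 264/(1/8335 - 43522) = 264/(-362755869/8335) = 264*(-8335/362755869) = -733480/120918623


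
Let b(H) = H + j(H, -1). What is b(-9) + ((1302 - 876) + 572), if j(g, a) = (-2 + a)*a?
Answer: 992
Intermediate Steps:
j(g, a) = a*(-2 + a)
b(H) = 3 + H (b(H) = H - (-2 - 1) = H - 1*(-3) = H + 3 = 3 + H)
b(-9) + ((1302 - 876) + 572) = (3 - 9) + ((1302 - 876) + 572) = -6 + (426 + 572) = -6 + 998 = 992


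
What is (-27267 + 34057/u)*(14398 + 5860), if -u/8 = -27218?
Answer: -60137813625239/108872 ≈ -5.5237e+8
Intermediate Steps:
u = 217744 (u = -8*(-27218) = 217744)
(-27267 + 34057/u)*(14398 + 5860) = (-27267 + 34057/217744)*(14398 + 5860) = (-27267 + 34057*(1/217744))*20258 = (-27267 + 34057/217744)*20258 = -5937191591/217744*20258 = -60137813625239/108872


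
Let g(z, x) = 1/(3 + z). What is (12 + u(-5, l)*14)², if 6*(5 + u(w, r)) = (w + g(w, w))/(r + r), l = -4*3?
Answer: 68475625/20736 ≈ 3302.3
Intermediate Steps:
l = -12
u(w, r) = -5 + (w + 1/(3 + w))/(12*r) (u(w, r) = -5 + ((w + 1/(3 + w))/(r + r))/6 = -5 + ((w + 1/(3 + w))/((2*r)))/6 = -5 + ((w + 1/(3 + w))*(1/(2*r)))/6 = -5 + ((w + 1/(3 + w))/(2*r))/6 = -5 + (w + 1/(3 + w))/(12*r))
(12 + u(-5, l)*14)² = (12 + ((1/12)*(1 + (3 - 5)*(-5 - 60*(-12)))/(-12*(3 - 5)))*14)² = (12 + ((1/12)*(-1/12)*(1 - 2*(-5 + 720))/(-2))*14)² = (12 + ((1/12)*(-1/12)*(-½)*(1 - 2*715))*14)² = (12 + ((1/12)*(-1/12)*(-½)*(1 - 1430))*14)² = (12 + ((1/12)*(-1/12)*(-½)*(-1429))*14)² = (12 - 1429/288*14)² = (12 - 10003/144)² = (-8275/144)² = 68475625/20736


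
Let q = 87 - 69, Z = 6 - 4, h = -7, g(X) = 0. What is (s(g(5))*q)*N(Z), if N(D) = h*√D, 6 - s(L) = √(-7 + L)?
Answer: 126*√2*(-6 + I*√7) ≈ -1069.1 + 471.45*I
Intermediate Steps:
Z = 2
s(L) = 6 - √(-7 + L)
q = 18
N(D) = -7*√D
(s(g(5))*q)*N(Z) = ((6 - √(-7 + 0))*18)*(-7*√2) = ((6 - √(-7))*18)*(-7*√2) = ((6 - I*√7)*18)*(-7*√2) = (108 - 18*I*√7)*(-7*√2) = -7*√2*(108 - 18*I*√7)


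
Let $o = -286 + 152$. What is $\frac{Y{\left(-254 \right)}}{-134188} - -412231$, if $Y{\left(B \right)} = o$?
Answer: $\frac{27658226781}{67094} \approx 4.1223 \cdot 10^{5}$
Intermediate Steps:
$o = -134$
$Y{\left(B \right)} = -134$
$\frac{Y{\left(-254 \right)}}{-134188} - -412231 = - \frac{134}{-134188} - -412231 = \left(-134\right) \left(- \frac{1}{134188}\right) + 412231 = \frac{67}{67094} + 412231 = \frac{27658226781}{67094}$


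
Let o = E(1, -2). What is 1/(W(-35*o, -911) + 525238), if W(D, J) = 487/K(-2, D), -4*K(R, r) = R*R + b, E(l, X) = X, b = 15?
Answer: 19/9977574 ≈ 1.9043e-6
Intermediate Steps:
K(R, r) = -15/4 - R**2/4 (K(R, r) = -(R*R + 15)/4 = -(R**2 + 15)/4 = -(15 + R**2)/4 = -15/4 - R**2/4)
o = -2
W(D, J) = -1948/19 (W(D, J) = 487/(-15/4 - 1/4*(-2)**2) = 487/(-15/4 - 1/4*4) = 487/(-15/4 - 1) = 487/(-19/4) = 487*(-4/19) = -1948/19)
1/(W(-35*o, -911) + 525238) = 1/(-1948/19 + 525238) = 1/(9977574/19) = 19/9977574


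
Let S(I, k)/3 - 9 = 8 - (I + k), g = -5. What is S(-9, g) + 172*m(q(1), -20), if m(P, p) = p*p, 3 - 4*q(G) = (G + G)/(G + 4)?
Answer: 68893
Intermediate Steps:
q(G) = ¾ - G/(2*(4 + G)) (q(G) = ¾ - (G + G)/(4*(G + 4)) = ¾ - 2*G/(4*(4 + G)) = ¾ - G/(2*(4 + G)))
m(P, p) = p²
S(I, k) = 51 - 3*I - 3*k (S(I, k) = 27 + 3*(8 - (I + k)) = 27 + 3*(8 + (-I - k)) = 27 + 3*(8 - I - k) = 27 + (24 - 3*I - 3*k) = 51 - 3*I - 3*k)
S(-9, g) + 172*m(q(1), -20) = (51 - 3*(-9) - 3*(-5)) + 172*(-20)² = (51 + 27 + 15) + 172*400 = 93 + 68800 = 68893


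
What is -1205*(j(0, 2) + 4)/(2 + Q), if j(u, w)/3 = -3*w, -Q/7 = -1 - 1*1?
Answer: 8435/8 ≈ 1054.4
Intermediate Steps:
Q = 14 (Q = -7*(-1 - 1*1) = -7*(-1 - 1) = -7*(-2) = 14)
j(u, w) = -9*w (j(u, w) = 3*(-3*w) = -9*w)
-1205*(j(0, 2) + 4)/(2 + Q) = -1205*(-9*2 + 4)/(2 + 14) = -1205*(-18 + 4)/16 = -1205*(-14*1/16) = -(-8435)/8 = -1205*(-7/8) = 8435/8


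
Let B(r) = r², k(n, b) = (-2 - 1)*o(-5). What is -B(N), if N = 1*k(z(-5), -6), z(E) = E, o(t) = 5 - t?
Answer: -900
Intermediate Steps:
k(n, b) = -30 (k(n, b) = (-2 - 1)*(5 - 1*(-5)) = -3*(5 + 5) = -3*10 = -30)
N = -30 (N = 1*(-30) = -30)
-B(N) = -1*(-30)² = -1*900 = -900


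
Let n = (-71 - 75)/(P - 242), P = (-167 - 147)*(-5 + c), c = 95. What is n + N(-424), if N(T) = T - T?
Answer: 73/14251 ≈ 0.0051224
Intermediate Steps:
P = -28260 (P = (-167 - 147)*(-5 + 95) = -314*90 = -28260)
N(T) = 0
n = 73/14251 (n = (-71 - 75)/(-28260 - 242) = -146/(-28502) = -146*(-1/28502) = 73/14251 ≈ 0.0051224)
n + N(-424) = 73/14251 + 0 = 73/14251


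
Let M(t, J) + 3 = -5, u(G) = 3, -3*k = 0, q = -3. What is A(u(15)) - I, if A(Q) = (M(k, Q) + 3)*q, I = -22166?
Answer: 22181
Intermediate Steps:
k = 0 (k = -1/3*0 = 0)
M(t, J) = -8 (M(t, J) = -3 - 5 = -8)
A(Q) = 15 (A(Q) = (-8 + 3)*(-3) = -5*(-3) = 15)
A(u(15)) - I = 15 - 1*(-22166) = 15 + 22166 = 22181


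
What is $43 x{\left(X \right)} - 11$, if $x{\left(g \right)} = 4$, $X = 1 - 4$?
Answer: $161$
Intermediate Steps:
$X = -3$
$43 x{\left(X \right)} - 11 = 43 \cdot 4 - 11 = 172 - 11 = 161$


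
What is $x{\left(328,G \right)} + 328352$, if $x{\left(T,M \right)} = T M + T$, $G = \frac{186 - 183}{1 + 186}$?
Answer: $\frac{61464144}{187} \approx 3.2869 \cdot 10^{5}$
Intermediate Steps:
$G = \frac{3}{187} \approx 0.016043$
$x{\left(T,M \right)} = T + M T$ ($x{\left(T,M \right)} = M T + T = T + M T$)
$x{\left(328,G \right)} + 328352 = 328 \left(1 + \frac{3}{187}\right) + 328352 = 328 \cdot \frac{190}{187} + 328352 = \frac{62320}{187} + 328352 = \frac{61464144}{187}$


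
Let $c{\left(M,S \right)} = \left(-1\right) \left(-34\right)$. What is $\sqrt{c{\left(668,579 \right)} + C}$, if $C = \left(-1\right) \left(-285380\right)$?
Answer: $\sqrt{285414} \approx 534.24$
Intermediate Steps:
$c{\left(M,S \right)} = 34$
$C = 285380$
$\sqrt{c{\left(668,579 \right)} + C} = \sqrt{34 + 285380} = \sqrt{285414}$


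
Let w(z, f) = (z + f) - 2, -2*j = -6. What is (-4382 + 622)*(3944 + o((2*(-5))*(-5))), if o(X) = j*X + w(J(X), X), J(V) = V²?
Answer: -24973920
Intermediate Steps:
j = 3 (j = -½*(-6) = 3)
w(z, f) = -2 + f + z (w(z, f) = (f + z) - 2 = -2 + f + z)
o(X) = -2 + X² + 4*X (o(X) = 3*X + (-2 + X + X²) = -2 + X² + 4*X)
(-4382 + 622)*(3944 + o((2*(-5))*(-5))) = (-4382 + 622)*(3944 + (-2 + ((2*(-5))*(-5))² + 4*((2*(-5))*(-5)))) = -3760*(3944 + (-2 + (-10*(-5))² + 4*(-10*(-5)))) = -3760*(3944 + (-2 + 50² + 4*50)) = -3760*(3944 + (-2 + 2500 + 200)) = -3760*(3944 + 2698) = -3760*6642 = -24973920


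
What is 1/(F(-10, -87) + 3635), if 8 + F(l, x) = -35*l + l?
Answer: 1/3967 ≈ 0.00025208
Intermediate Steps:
F(l, x) = -8 - 34*l (F(l, x) = -8 + (-35*l + l) = -8 - 34*l)
1/(F(-10, -87) + 3635) = 1/((-8 - 34*(-10)) + 3635) = 1/((-8 + 340) + 3635) = 1/(332 + 3635) = 1/3967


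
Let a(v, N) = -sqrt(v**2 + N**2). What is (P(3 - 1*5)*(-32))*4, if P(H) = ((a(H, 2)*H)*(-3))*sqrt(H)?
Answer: 3072*I ≈ 3072.0*I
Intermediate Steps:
a(v, N) = -sqrt(N**2 + v**2)
P(H) = 3*H**(3/2)*sqrt(4 + H**2) (P(H) = (((-sqrt(2**2 + H**2))*H)*(-3))*sqrt(H) = (((-sqrt(4 + H**2))*H)*(-3))*sqrt(H) = (-H*sqrt(4 + H**2)*(-3))*sqrt(H) = (3*H*sqrt(4 + H**2))*sqrt(H) = 3*H**(3/2)*sqrt(4 + H**2))
(P(3 - 1*5)*(-32))*4 = ((3*(3 - 1*5)**(3/2)*sqrt(4 + (3 - 1*5)**2))*(-32))*4 = ((3*(3 - 5)**(3/2)*sqrt(4 + (3 - 5)**2))*(-32))*4 = ((3*(-2)**(3/2)*sqrt(4 + (-2)**2))*(-32))*4 = ((3*(-2*I*sqrt(2))*sqrt(4 + 4))*(-32))*4 = ((3*(-2*I*sqrt(2))*sqrt(8))*(-32))*4 = ((3*(-2*I*sqrt(2))*(2*sqrt(2)))*(-32))*4 = (-24*I*(-32))*4 = (768*I)*4 = 3072*I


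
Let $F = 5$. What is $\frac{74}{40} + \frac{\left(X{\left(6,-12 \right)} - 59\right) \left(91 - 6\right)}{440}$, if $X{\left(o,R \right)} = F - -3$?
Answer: $- \frac{3521}{440} \approx -8.0023$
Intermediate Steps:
$X{\left(o,R \right)} = 8$ ($X{\left(o,R \right)} = 5 - -3 = 5 + 3 = 8$)
$\frac{74}{40} + \frac{\left(X{\left(6,-12 \right)} - 59\right) \left(91 - 6\right)}{440} = \frac{74}{40} + \frac{\left(8 - 59\right) \left(91 - 6\right)}{440} = 74 \cdot \frac{1}{40} + \left(-51\right) 85 \cdot \frac{1}{440} = \frac{37}{20} - \frac{867}{88} = - \frac{3521}{440}$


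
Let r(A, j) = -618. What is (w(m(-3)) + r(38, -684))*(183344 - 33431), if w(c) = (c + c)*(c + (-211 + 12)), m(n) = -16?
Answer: 938755206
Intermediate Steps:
w(c) = 2*c*(-199 + c) (w(c) = (2*c)*(c - 199) = (2*c)*(-199 + c) = 2*c*(-199 + c))
(w(m(-3)) + r(38, -684))*(183344 - 33431) = (2*(-16)*(-199 - 16) - 618)*(183344 - 33431) = (2*(-16)*(-215) - 618)*149913 = (6880 - 618)*149913 = 6262*149913 = 938755206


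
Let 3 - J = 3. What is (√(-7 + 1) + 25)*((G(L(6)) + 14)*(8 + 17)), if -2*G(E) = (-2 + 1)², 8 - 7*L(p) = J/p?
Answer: 16875/2 + 675*I*√6/2 ≈ 8437.5 + 826.7*I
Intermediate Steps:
J = 0 (J = 3 - 1*3 = 3 - 3 = 0)
L(p) = 8/7 (L(p) = 8/7 - 0/p = 8/7 - ⅐*0 = 8/7 + 0 = 8/7)
G(E) = -½ (G(E) = -(-2 + 1)²/2 = -½*(-1)² = -½*1 = -½)
(√(-7 + 1) + 25)*((G(L(6)) + 14)*(8 + 17)) = (√(-7 + 1) + 25)*((-½ + 14)*(8 + 17)) = (√(-6) + 25)*((27/2)*25) = (I*√6 + 25)*(675/2) = (25 + I*√6)*(675/2) = 16875/2 + 675*I*√6/2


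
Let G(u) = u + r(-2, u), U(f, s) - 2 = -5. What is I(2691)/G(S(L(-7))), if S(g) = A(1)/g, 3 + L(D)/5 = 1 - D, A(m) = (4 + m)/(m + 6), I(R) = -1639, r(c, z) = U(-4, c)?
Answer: 57365/104 ≈ 551.59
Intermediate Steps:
U(f, s) = -3 (U(f, s) = 2 - 5 = -3)
r(c, z) = -3
A(m) = (4 + m)/(6 + m)
L(D) = -10 - 5*D (L(D) = -15 + 5*(1 - D) = -15 + (5 - 5*D) = -10 - 5*D)
S(g) = 5/(7*g) (S(g) = ((4 + 1)/(6 + 1))/g = (5/7)/g = ((⅐)*5)/g = 5/(7*g))
G(u) = -3 + u (G(u) = u - 3 = -3 + u)
I(2691)/G(S(L(-7))) = -1639/(-3 + 5/(7*(-10 - 5*(-7)))) = -1639/(-3 + 5/(7*(-10 + 35))) = -1639/(-3 + (5/7)/25) = -1639/(-3 + (5/7)*(1/25)) = -1639/(-3 + 1/35) = -1639/(-104/35) = -1639*(-35/104) = 57365/104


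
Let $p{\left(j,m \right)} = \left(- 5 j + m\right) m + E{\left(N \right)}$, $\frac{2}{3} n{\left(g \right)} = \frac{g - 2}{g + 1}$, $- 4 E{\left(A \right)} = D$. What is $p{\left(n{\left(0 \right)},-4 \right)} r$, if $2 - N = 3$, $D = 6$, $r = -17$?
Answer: $\frac{1547}{2} \approx 773.5$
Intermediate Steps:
$N = -1$ ($N = 2 - 3 = -1$)
$E{\left(A \right)} = - \frac{3}{2}$ ($E{\left(A \right)} = \left(- \frac{1}{4}\right) 6 = - \frac{3}{2}$)
$n{\left(g \right)} = \frac{3 \left(-2 + g\right)}{2 \left(1 + g\right)}$ ($n{\left(g \right)} = \frac{3 \frac{g - 2}{g + 1}}{2} = \frac{3 \frac{-2 + g}{1 + g}}{2} = \frac{3 \left(-2 + g\right)}{2 \left(1 + g\right)}$)
$p{\left(j,m \right)} = - \frac{3}{2} + m \left(m - 5 j\right)$ ($p{\left(j,m \right)} = \left(- 5 j + m\right) m - \frac{3}{2} = \left(m - 5 j\right) m - \frac{3}{2} = m \left(m - 5 j\right) - \frac{3}{2} = - \frac{3}{2} + m \left(m - 5 j\right)$)
$p{\left(n{\left(0 \right)},-4 \right)} r = \left(- \frac{3}{2} + \left(-4\right)^{2} - 5 \frac{3 \left(-2 + 0\right)}{2 \left(1 + 0\right)} \left(-4\right)\right) \left(-17\right) = \left(- \frac{3}{2} + 16 - 5 \cdot \frac{3}{2} \cdot 1^{-1} \left(-2\right) \left(-4\right)\right) \left(-17\right) = \left(- \frac{3}{2} + 16 - 5 \cdot \frac{3}{2} \cdot 1 \left(-2\right) \left(-4\right)\right) \left(-17\right) = \left(- \frac{3}{2} + 16 - \left(-15\right) \left(-4\right)\right) \left(-17\right) = \left(- \frac{3}{2} + 16 - 60\right) \left(-17\right) = \left(- \frac{91}{2}\right) \left(-17\right) = \frac{1547}{2}$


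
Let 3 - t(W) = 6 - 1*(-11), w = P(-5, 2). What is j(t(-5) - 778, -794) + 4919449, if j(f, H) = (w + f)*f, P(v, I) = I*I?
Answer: 5543545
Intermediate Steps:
P(v, I) = I²
w = 4 (w = 2² = 4)
t(W) = -14 (t(W) = 3 - (6 - 1*(-11)) = 3 - (6 + 11) = 3 - 1*17 = 3 - 17 = -14)
j(f, H) = f*(4 + f) (j(f, H) = (4 + f)*f = f*(4 + f))
j(t(-5) - 778, -794) + 4919449 = (-14 - 778)*(4 + (-14 - 778)) + 4919449 = -792*(4 - 792) + 4919449 = -792*(-788) + 4919449 = 624096 + 4919449 = 5543545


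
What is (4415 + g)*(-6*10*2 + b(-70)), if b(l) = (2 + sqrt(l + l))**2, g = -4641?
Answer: 57856 - 1808*I*sqrt(35) ≈ 57856.0 - 10696.0*I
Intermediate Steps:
b(l) = (2 + sqrt(2)*sqrt(l))**2 (b(l) = (2 + sqrt(2*l))**2 = (2 + sqrt(2)*sqrt(l))**2)
(4415 + g)*(-6*10*2 + b(-70)) = (4415 - 4641)*(-6*10*2 + (2 + sqrt(2)*sqrt(-70))**2) = -226*(-60*2 + (2 + sqrt(2)*(I*sqrt(70)))**2) = -226*(-120 + (2 + 2*I*sqrt(35))**2) = 27120 - 226*(2 + 2*I*sqrt(35))**2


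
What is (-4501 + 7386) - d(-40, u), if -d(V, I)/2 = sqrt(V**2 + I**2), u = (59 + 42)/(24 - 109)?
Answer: 2885 + 2*sqrt(11570201)/85 ≈ 2965.0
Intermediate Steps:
u = -101/85 (u = 101/(-85) = 101*(-1/85) = -101/85 ≈ -1.1882)
d(V, I) = -2*sqrt(I**2 + V**2) (d(V, I) = -2*sqrt(V**2 + I**2) = -2*sqrt(I**2 + V**2))
(-4501 + 7386) - d(-40, u) = (-4501 + 7386) - (-2)*sqrt((-101/85)**2 + (-40)**2) = 2885 - (-2)*sqrt(10201/7225 + 1600) = 2885 - (-2)*sqrt(11570201/7225) = 2885 - (-2)*sqrt(11570201)/85 = 2885 + 2*sqrt(11570201)/85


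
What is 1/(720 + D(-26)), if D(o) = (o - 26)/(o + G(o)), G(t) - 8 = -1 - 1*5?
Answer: 6/4333 ≈ 0.0013847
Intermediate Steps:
G(t) = 2 (G(t) = 8 + (-1 - 1*5) = 8 + (-1 - 5) = 8 - 6 = 2)
D(o) = (-26 + o)/(2 + o) (D(o) = (o - 26)/(o + 2) = (-26 + o)/(2 + o))
1/(720 + D(-26)) = 1/(720 + (-26 - 26)/(2 - 26)) = 1/(720 - 52/(-24)) = 1/(720 - 1/24*(-52)) = 1/(720 + 13/6) = 1/(4333/6) = 6/4333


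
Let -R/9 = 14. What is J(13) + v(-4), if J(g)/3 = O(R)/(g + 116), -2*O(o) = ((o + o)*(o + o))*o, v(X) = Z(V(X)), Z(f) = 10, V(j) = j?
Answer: 4001182/43 ≈ 93051.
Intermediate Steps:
R = -126 (R = -9*14 = -126)
v(X) = 10
O(o) = -2*o³ (O(o) = -(o + o)*(o + o)*o/2 = -(2*o)*(2*o)*o/2 = -4*o²*o/2 = -2*o³)
J(g) = 12002256/(116 + g) (J(g) = 3*((-2*(-126)³)/(g + 116)) = 3*((-2*(-2000376))/(116 + g)) = 3*(4000752/(116 + g)) = 12002256/(116 + g))
J(13) + v(-4) = 12002256/(116 + 13) + 10 = 12002256/129 + 10 = 12002256*(1/129) + 10 = 4000752/43 + 10 = 4001182/43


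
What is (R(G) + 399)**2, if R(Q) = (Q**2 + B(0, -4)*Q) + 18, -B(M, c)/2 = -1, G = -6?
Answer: 194481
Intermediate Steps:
B(M, c) = 2 (B(M, c) = -2*(-1) = 2)
R(Q) = 18 + Q**2 + 2*Q (R(Q) = (Q**2 + 2*Q) + 18 = 18 + Q**2 + 2*Q)
(R(G) + 399)**2 = ((18 + (-6)**2 + 2*(-6)) + 399)**2 = ((18 + 36 - 12) + 399)**2 = (42 + 399)**2 = 441**2 = 194481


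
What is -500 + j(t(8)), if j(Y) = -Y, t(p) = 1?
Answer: -501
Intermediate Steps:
-500 + j(t(8)) = -500 - 1*1 = -500 - 1 = -501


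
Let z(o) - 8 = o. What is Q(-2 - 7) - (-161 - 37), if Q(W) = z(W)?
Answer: 197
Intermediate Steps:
z(o) = 8 + o
Q(W) = 8 + W
Q(-2 - 7) - (-161 - 37) = (8 + (-2 - 7)) - (-161 - 37) = (8 - 9) - 1*(-198) = -1 + 198 = 197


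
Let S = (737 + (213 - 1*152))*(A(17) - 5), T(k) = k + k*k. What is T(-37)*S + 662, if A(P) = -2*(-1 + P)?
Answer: -39327970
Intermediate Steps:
A(P) = 2 - 2*P
T(k) = k + k**2
S = -29526 (S = (737 + (213 - 1*152))*((2 - 2*17) - 5) = (737 + (213 - 152))*((2 - 34) - 5) = (737 + 61)*(-32 - 5) = 798*(-37) = -29526)
T(-37)*S + 662 = -37*(1 - 37)*(-29526) + 662 = -37*(-36)*(-29526) + 662 = 1332*(-29526) + 662 = -39328632 + 662 = -39327970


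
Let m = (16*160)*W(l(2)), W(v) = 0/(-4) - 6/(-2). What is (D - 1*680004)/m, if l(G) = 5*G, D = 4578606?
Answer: 649767/1280 ≈ 507.63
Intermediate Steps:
W(v) = 3 (W(v) = 0*(-1/4) - 6*(-1/2) = 0 + 3 = 3)
m = 7680 (m = (16*160)*3 = 2560*3 = 7680)
(D - 1*680004)/m = (4578606 - 1*680004)/7680 = (4578606 - 680004)*(1/7680) = 3898602*(1/7680) = 649767/1280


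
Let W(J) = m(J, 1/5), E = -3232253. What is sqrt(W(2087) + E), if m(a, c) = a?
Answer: I*sqrt(3230166) ≈ 1797.3*I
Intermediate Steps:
W(J) = J
sqrt(W(2087) + E) = sqrt(2087 - 3232253) = sqrt(-3230166) = I*sqrt(3230166)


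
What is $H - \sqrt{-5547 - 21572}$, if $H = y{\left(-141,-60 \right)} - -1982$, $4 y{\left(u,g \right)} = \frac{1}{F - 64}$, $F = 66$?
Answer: $\frac{15857}{8} - i \sqrt{27119} \approx 1982.1 - 164.68 i$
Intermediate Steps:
$y{\left(u,g \right)} = \frac{1}{8}$ ($y{\left(u,g \right)} = \frac{1}{4 \left(66 - 64\right)} = \frac{1}{4 \cdot 2} = \frac{1}{4} \cdot \frac{1}{2} = \frac{1}{8}$)
$H = \frac{15857}{8}$ ($H = \frac{1}{8} - -1982 = \frac{1}{8} + 1982 = \frac{15857}{8} \approx 1982.1$)
$H - \sqrt{-5547 - 21572} = \frac{15857}{8} - \sqrt{-5547 - 21572} = \frac{15857}{8} - \sqrt{-27119} = \frac{15857}{8} - i \sqrt{27119}$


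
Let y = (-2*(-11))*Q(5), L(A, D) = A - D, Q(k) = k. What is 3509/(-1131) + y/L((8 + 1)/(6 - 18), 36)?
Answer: -3883/637 ≈ -6.0958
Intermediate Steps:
y = 110 (y = -2*(-11)*5 = 22*5 = 110)
3509/(-1131) + y/L((8 + 1)/(6 - 18), 36) = 3509/(-1131) + 110/((8 + 1)/(6 - 18) - 1*36) = 3509*(-1/1131) + 110/(9/(-12) - 36) = -121/39 + 110/(9*(-1/12) - 36) = -121/39 + 110/(-¾ - 36) = -121/39 + 110/(-147/4) = -121/39 + 110*(-4/147) = -121/39 - 440/147 = -3883/637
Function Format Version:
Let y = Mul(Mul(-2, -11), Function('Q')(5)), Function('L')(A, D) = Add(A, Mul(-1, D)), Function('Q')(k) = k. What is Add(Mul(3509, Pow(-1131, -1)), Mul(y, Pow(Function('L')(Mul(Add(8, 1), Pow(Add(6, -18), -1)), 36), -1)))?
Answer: Rational(-3883, 637) ≈ -6.0958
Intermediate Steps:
y = 110 (y = Mul(Mul(-2, -11), 5) = Mul(22, 5) = 110)
Add(Mul(3509, Pow(-1131, -1)), Mul(y, Pow(Function('L')(Mul(Add(8, 1), Pow(Add(6, -18), -1)), 36), -1))) = Add(Mul(3509, Pow(-1131, -1)), Mul(110, Pow(Add(Mul(Add(8, 1), Pow(Add(6, -18), -1)), Mul(-1, 36)), -1))) = Add(Mul(3509, Rational(-1, 1131)), Mul(110, Pow(Add(Mul(9, Pow(-12, -1)), -36), -1))) = Add(Rational(-121, 39), Mul(110, Pow(Add(Mul(9, Rational(-1, 12)), -36), -1))) = Add(Rational(-121, 39), Mul(110, Pow(Add(Rational(-3, 4), -36), -1))) = Add(Rational(-121, 39), Mul(110, Pow(Rational(-147, 4), -1))) = Add(Rational(-121, 39), Mul(110, Rational(-4, 147))) = Add(Rational(-121, 39), Rational(-440, 147)) = Rational(-3883, 637)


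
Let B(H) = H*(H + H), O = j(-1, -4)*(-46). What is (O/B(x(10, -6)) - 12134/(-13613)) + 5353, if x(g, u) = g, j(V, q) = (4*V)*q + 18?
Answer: 3638803467/680650 ≈ 5346.1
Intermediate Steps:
j(V, q) = 18 + 4*V*q (j(V, q) = 4*V*q + 18 = 18 + 4*V*q)
O = -1564 (O = (18 + 4*(-1)*(-4))*(-46) = (18 + 16)*(-46) = 34*(-46) = -1564)
B(H) = 2*H² (B(H) = H*(2*H) = 2*H²)
(O/B(x(10, -6)) - 12134/(-13613)) + 5353 = (-1564/(2*10²) - 12134/(-13613)) + 5353 = (-1564/(2*100) - 12134*(-1/13613)) + 5353 = (-1564/200 + 12134/13613) + 5353 = (-1564*1/200 + 12134/13613) + 5353 = (-391/50 + 12134/13613) + 5353 = -4715983/680650 + 5353 = 3638803467/680650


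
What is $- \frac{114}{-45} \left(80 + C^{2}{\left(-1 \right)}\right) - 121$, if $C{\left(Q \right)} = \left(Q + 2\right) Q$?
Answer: $\frac{421}{5} \approx 84.2$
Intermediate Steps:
$C{\left(Q \right)} = Q \left(2 + Q\right)$ ($C{\left(Q \right)} = \left(2 + Q\right) Q = Q \left(2 + Q\right)$)
$- \frac{114}{-45} \left(80 + C^{2}{\left(-1 \right)}\right) - 121 = - \frac{114}{-45} \left(80 + \left(- (2 - 1)\right)^{2}\right) - 121 = \left(-114\right) \left(- \frac{1}{45}\right) \left(80 + \left(\left(-1\right) 1\right)^{2}\right) - 121 = \frac{38 \left(80 + \left(-1\right)^{2}\right)}{15} - 121 = \frac{38 \left(80 + 1\right)}{15} - 121 = \frac{38}{15} \cdot 81 - 121 = \frac{1026}{5} - 121 = \frac{421}{5}$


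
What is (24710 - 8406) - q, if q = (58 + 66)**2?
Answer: 928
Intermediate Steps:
q = 15376 (q = 124**2 = 15376)
(24710 - 8406) - q = (24710 - 8406) - 1*15376 = 16304 - 15376 = 928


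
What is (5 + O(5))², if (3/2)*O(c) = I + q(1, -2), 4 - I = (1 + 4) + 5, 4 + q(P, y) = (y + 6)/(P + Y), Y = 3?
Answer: 1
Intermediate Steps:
q(P, y) = -4 + (6 + y)/(3 + P) (q(P, y) = -4 + (y + 6)/(P + 3) = -4 + (6 + y)/(3 + P))
I = -6 (I = 4 - ((1 + 4) + 5) = 4 - (5 + 5) = 4 - 1*10 = 4 - 10 = -6)
O(c) = -6 (O(c) = 2*(-6 + (-6 - 2 - 4*1)/(3 + 1))/3 = 2*(-6 + (-6 - 2 - 4)/4)/3 = 2*(-6 + (¼)*(-12))/3 = 2*(-6 - 3)/3 = (⅔)*(-9) = -6)
(5 + O(5))² = (5 - 6)² = (-1)² = 1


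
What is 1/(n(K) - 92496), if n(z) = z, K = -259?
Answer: -1/92755 ≈ -1.0781e-5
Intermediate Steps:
1/(n(K) - 92496) = 1/(-259 - 92496) = 1/(-92755) = -1/92755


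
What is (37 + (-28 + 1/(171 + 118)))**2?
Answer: 6770404/83521 ≈ 81.062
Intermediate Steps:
(37 + (-28 + 1/(171 + 118)))**2 = (37 + (-28 + 1/289))**2 = (37 - 8091/289)**2 = (2602/289)**2 = 6770404/83521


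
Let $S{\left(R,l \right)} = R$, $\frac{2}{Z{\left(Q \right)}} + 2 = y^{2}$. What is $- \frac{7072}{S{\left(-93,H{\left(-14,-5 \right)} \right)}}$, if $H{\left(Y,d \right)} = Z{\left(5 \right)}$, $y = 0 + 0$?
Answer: $\frac{7072}{93} \approx 76.043$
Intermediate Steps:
$y = 0$
$Z{\left(Q \right)} = -1$ ($Z{\left(Q \right)} = \frac{2}{-2 + 0^{2}} = \frac{2}{-2 + 0} = \frac{2}{-2} = 2 \left(- \frac{1}{2}\right) = -1$)
$H{\left(Y,d \right)} = -1$
$- \frac{7072}{S{\left(-93,H{\left(-14,-5 \right)} \right)}} = - \frac{7072}{-93} = \left(-7072\right) \left(- \frac{1}{93}\right) = \frac{7072}{93}$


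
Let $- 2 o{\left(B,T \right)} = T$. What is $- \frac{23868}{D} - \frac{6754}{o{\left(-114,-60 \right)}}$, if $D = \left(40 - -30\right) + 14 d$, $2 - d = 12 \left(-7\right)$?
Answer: $- \frac{179243}{735} \approx -243.87$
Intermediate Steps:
$d = 86$ ($d = 2 - 12 \left(-7\right) = 2 - -84 = 2 + 84 = 86$)
$o{\left(B,T \right)} = - \frac{T}{2}$
$D = 1274$ ($D = \left(40 - -30\right) + 14 \cdot 86 = \left(40 + 30\right) + 1204 = 70 + 1204 = 1274$)
$- \frac{23868}{D} - \frac{6754}{o{\left(-114,-60 \right)}} = - \frac{23868}{1274} - \frac{6754}{\left(- \frac{1}{2}\right) \left(-60\right)} = \left(-23868\right) \frac{1}{1274} - \frac{6754}{30} = - \frac{918}{49} - \frac{3377}{15} = - \frac{179243}{735}$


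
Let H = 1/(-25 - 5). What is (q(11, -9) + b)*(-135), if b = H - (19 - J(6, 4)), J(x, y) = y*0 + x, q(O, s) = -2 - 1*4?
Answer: 5139/2 ≈ 2569.5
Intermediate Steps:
q(O, s) = -6 (q(O, s) = -2 - 4 = -6)
J(x, y) = x (J(x, y) = 0 + x = x)
H = -1/30 (H = 1/(-30) = -1/30 ≈ -0.033333)
b = -391/30 (b = -1/30 - (19 - 1*6) = -1/30 - (19 - 6) = -1/30 - 1*13 = -1/30 - 13 = -391/30 ≈ -13.033)
(q(11, -9) + b)*(-135) = (-6 - 391/30)*(-135) = -571/30*(-135) = 5139/2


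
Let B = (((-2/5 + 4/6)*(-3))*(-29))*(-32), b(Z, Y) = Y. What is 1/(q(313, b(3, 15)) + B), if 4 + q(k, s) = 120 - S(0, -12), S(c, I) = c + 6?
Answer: -5/3162 ≈ -0.0015813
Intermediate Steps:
S(c, I) = 6 + c
q(k, s) = 110 (q(k, s) = -4 + (120 - (6 + 0)) = -4 + (120 - 1*6) = -4 + (120 - 6) = -4 + 114 = 110)
B = -3712/5 (B = (((-2*1/5 + 4*(1/6))*(-3))*(-29))*(-32) = (((-2/5 + 2/3)*(-3))*(-29))*(-32) = (((4/15)*(-3))*(-29))*(-32) = -4/5*(-29)*(-32) = (116/5)*(-32) = -3712/5 ≈ -742.40)
1/(q(313, b(3, 15)) + B) = 1/(110 - 3712/5) = 1/(-3162/5) = -5/3162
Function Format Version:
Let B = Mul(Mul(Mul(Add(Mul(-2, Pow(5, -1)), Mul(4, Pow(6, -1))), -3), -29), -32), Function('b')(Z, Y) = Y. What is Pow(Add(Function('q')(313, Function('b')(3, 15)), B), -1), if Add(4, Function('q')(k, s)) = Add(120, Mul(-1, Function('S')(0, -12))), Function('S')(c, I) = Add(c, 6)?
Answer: Rational(-5, 3162) ≈ -0.0015813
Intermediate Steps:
Function('S')(c, I) = Add(6, c)
Function('q')(k, s) = 110 (Function('q')(k, s) = Add(-4, Add(120, Mul(-1, Add(6, 0)))) = Add(-4, Add(120, Mul(-1, 6))) = Add(-4, Add(120, -6)) = Add(-4, 114) = 110)
B = Rational(-3712, 5) (B = Mul(Mul(Mul(Add(Mul(-2, Rational(1, 5)), Mul(4, Rational(1, 6))), -3), -29), -32) = Mul(Mul(Mul(Add(Rational(-2, 5), Rational(2, 3)), -3), -29), -32) = Mul(Mul(Mul(Rational(4, 15), -3), -29), -32) = Mul(Mul(Rational(-4, 5), -29), -32) = Mul(Rational(116, 5), -32) = Rational(-3712, 5) ≈ -742.40)
Pow(Add(Function('q')(313, Function('b')(3, 15)), B), -1) = Pow(Add(110, Rational(-3712, 5)), -1) = Pow(Rational(-3162, 5), -1) = Rational(-5, 3162)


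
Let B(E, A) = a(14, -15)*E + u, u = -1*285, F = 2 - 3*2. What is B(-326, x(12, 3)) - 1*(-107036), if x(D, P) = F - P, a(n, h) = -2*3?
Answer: 108707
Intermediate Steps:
a(n, h) = -6
F = -4 (F = 2 - 6 = -4)
u = -285
x(D, P) = -4 - P
B(E, A) = -285 - 6*E (B(E, A) = -6*E - 285 = -285 - 6*E)
B(-326, x(12, 3)) - 1*(-107036) = (-285 - 6*(-326)) - 1*(-107036) = (-285 + 1956) + 107036 = 1671 + 107036 = 108707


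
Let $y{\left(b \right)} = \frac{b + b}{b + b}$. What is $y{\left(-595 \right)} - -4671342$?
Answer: $4671343$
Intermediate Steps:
$y{\left(b \right)} = 1$ ($y{\left(b \right)} = \frac{2 b}{2 b} = 2 b \frac{1}{2 b} = 1$)
$y{\left(-595 \right)} - -4671342 = 1 - -4671342 = 1 + 4671342 = 4671343$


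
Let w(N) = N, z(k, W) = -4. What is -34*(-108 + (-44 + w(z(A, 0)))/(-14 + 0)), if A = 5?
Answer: 24888/7 ≈ 3555.4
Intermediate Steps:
-34*(-108 + (-44 + w(z(A, 0)))/(-14 + 0)) = -34*(-108 + (-44 - 4)/(-14 + 0)) = -34*(-108 - 48/(-14)) = -34*(-108 - 48*(-1/14)) = -34*(-108 + 24/7) = -34*(-732/7) = 24888/7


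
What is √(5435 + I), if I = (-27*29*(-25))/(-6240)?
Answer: √58751030/104 ≈ 73.701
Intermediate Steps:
I = -1305/416 (I = -783*(-25)*(-1/6240) = 19575*(-1/6240) = -1305/416 ≈ -3.1370)
√(5435 + I) = √(5435 - 1305/416) = √(2259655/416) = √58751030/104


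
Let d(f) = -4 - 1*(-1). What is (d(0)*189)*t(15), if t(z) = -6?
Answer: 3402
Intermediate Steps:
d(f) = -3 (d(f) = -4 + 1 = -3)
(d(0)*189)*t(15) = -3*189*(-6) = -567*(-6) = 3402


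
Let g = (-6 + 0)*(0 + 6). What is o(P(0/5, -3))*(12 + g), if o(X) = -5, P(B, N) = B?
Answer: 120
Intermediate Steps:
g = -36 (g = -6*6 = -36)
o(P(0/5, -3))*(12 + g) = -5*(12 - 36) = -5*(-24) = 120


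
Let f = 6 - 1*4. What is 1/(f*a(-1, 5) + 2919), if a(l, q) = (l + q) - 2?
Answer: 1/2923 ≈ 0.00034211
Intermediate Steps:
a(l, q) = -2 + l + q
f = 2 (f = 6 - 4 = 2)
1/(f*a(-1, 5) + 2919) = 1/(2*(-2 - 1 + 5) + 2919) = 1/(2*2 + 2919) = 1/(4 + 2919) = 1/2923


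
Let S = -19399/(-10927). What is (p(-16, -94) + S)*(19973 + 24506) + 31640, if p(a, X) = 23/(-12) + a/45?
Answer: 18761100683/1966860 ≈ 9538.6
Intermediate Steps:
p(a, X) = -23/12 + a/45 (p(a, X) = 23*(-1/12) + a*(1/45) = -23/12 + a/45)
S = 19399/10927 (S = -19399*(-1/10927) = 19399/10927 ≈ 1.7753)
(p(-16, -94) + S)*(19973 + 24506) + 31640 = ((-23/12 + (1/45)*(-16)) + 19399/10927)*(19973 + 24506) + 31640 = ((-23/12 - 16/45) + 19399/10927)*44479 + 31640 = (-409/180 + 19399/10927)*44479 + 31640 = -977323/1966860*44479 + 31640 = -43470349717/1966860 + 31640 = 18761100683/1966860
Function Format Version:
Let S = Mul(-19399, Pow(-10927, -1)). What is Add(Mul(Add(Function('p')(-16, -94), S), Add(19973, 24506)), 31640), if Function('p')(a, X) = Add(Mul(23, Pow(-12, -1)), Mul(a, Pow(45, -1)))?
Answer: Rational(18761100683, 1966860) ≈ 9538.6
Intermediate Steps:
Function('p')(a, X) = Add(Rational(-23, 12), Mul(Rational(1, 45), a)) (Function('p')(a, X) = Add(Mul(23, Rational(-1, 12)), Mul(a, Rational(1, 45))) = Add(Rational(-23, 12), Mul(Rational(1, 45), a)))
S = Rational(19399, 10927) (S = Mul(-19399, Rational(-1, 10927)) = Rational(19399, 10927) ≈ 1.7753)
Add(Mul(Add(Function('p')(-16, -94), S), Add(19973, 24506)), 31640) = Add(Mul(Add(Add(Rational(-23, 12), Mul(Rational(1, 45), -16)), Rational(19399, 10927)), Add(19973, 24506)), 31640) = Add(Mul(Add(Add(Rational(-23, 12), Rational(-16, 45)), Rational(19399, 10927)), 44479), 31640) = Add(Mul(Add(Rational(-409, 180), Rational(19399, 10927)), 44479), 31640) = Add(Mul(Rational(-977323, 1966860), 44479), 31640) = Add(Rational(-43470349717, 1966860), 31640) = Rational(18761100683, 1966860)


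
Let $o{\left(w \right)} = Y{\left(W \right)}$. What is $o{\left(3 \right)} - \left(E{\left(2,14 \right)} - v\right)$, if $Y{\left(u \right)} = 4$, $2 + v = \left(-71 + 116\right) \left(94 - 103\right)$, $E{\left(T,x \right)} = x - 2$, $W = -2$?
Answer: $-415$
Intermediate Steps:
$E{\left(T,x \right)} = -2 + x$
$v = -407$ ($v = -2 + \left(-71 + 116\right) \left(94 - 103\right) = -2 + 45 \left(-9\right) = -2 - 405 = -407$)
$o{\left(w \right)} = 4$
$o{\left(3 \right)} - \left(E{\left(2,14 \right)} - v\right) = 4 - \left(\left(-2 + 14\right) - -407\right) = 4 - \left(12 + 407\right) = 4 - 419 = -415$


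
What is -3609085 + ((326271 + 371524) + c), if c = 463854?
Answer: -2447436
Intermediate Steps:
-3609085 + ((326271 + 371524) + c) = -3609085 + ((326271 + 371524) + 463854) = -3609085 + (697795 + 463854) = -3609085 + 1161649 = -2447436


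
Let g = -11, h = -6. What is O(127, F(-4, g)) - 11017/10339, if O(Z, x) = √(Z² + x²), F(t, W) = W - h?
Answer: -11017/10339 + √16154 ≈ 126.03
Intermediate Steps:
F(t, W) = 6 + W (F(t, W) = W - 1*(-6) = W + 6 = 6 + W)
O(127, F(-4, g)) - 11017/10339 = √(127² + (6 - 11)²) - 11017/10339 = √(16129 + (-5)²) - 11017/10339 = √(16129 + 25) - 1*11017/10339 = √16154 - 11017/10339 = -11017/10339 + √16154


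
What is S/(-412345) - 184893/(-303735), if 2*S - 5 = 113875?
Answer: 3929668879/8349573905 ≈ 0.47064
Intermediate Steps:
S = 56940 (S = 5/2 + (½)*113875 = 5/2 + 113875/2 = 56940)
S/(-412345) - 184893/(-303735) = 56940/(-412345) - 184893/(-303735) = 56940*(-1/412345) - 184893*(-1/303735) = -11388/82469 + 61631/101245 = 3929668879/8349573905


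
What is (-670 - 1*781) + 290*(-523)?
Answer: -153121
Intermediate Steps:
(-670 - 1*781) + 290*(-523) = (-670 - 781) - 151670 = -1451 - 151670 = -153121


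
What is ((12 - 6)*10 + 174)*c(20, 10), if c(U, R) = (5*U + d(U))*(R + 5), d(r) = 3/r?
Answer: 703053/2 ≈ 3.5153e+5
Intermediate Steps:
c(U, R) = (5 + R)*(3/U + 5*U) (c(U, R) = (5*U + 3/U)*(R + 5) = (3/U + 5*U)*(5 + R) = (5 + R)*(3/U + 5*U))
((12 - 6)*10 + 174)*c(20, 10) = ((12 - 6)*10 + 174)*((15 + 3*10 + 5*20²*(5 + 10))/20) = (6*10 + 174)*((15 + 30 + 5*400*15)/20) = (60 + 174)*((15 + 30 + 30000)/20) = 234*((1/20)*30045) = 234*(6009/4) = 703053/2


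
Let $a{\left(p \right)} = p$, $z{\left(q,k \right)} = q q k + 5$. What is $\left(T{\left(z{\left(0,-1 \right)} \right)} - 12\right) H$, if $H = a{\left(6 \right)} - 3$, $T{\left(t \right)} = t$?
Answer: $-21$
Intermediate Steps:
$z{\left(q,k \right)} = 5 + k q^{2}$ ($z{\left(q,k \right)} = q^{2} k + 5 = k q^{2} + 5 = 5 + k q^{2}$)
$H = 3$ ($H = 6 - 3 = 3$)
$\left(T{\left(z{\left(0,-1 \right)} \right)} - 12\right) H = \left(\left(5 - 0^{2}\right) - 12\right) 3 = \left(\left(5 - 0\right) - 12\right) 3 = \left(\left(5 + 0\right) - 12\right) 3 = \left(5 - 12\right) 3 = \left(-7\right) 3 = -21$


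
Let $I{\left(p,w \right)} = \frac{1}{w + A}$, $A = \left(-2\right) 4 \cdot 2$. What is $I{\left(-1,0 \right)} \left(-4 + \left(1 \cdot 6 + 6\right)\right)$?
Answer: $- \frac{1}{2} \approx -0.5$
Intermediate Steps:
$A = -16$ ($A = \left(-8\right) 2 = -16$)
$I{\left(p,w \right)} = \frac{1}{-16 + w}$ ($I{\left(p,w \right)} = \frac{1}{w - 16} = \frac{1}{-16 + w}$)
$I{\left(-1,0 \right)} \left(-4 + \left(1 \cdot 6 + 6\right)\right) = \frac{-4 + \left(1 \cdot 6 + 6\right)}{-16 + 0} = \frac{-4 + \left(6 + 6\right)}{-16} = - \frac{-4 + 12}{16} = \left(- \frac{1}{16}\right) 8 = - \frac{1}{2}$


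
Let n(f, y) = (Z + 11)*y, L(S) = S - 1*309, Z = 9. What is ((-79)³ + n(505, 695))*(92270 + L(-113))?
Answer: -44007958872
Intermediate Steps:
L(S) = -309 + S (L(S) = S - 309 = -309 + S)
n(f, y) = 20*y (n(f, y) = (9 + 11)*y = 20*y)
((-79)³ + n(505, 695))*(92270 + L(-113)) = ((-79)³ + 20*695)*(92270 + (-309 - 113)) = (-493039 + 13900)*(92270 - 422) = -479139*91848 = -44007958872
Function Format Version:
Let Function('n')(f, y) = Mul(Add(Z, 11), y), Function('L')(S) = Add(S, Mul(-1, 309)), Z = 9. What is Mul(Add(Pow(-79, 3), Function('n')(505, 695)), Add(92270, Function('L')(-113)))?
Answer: -44007958872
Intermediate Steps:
Function('L')(S) = Add(-309, S) (Function('L')(S) = Add(S, -309) = Add(-309, S))
Function('n')(f, y) = Mul(20, y) (Function('n')(f, y) = Mul(Add(9, 11), y) = Mul(20, y))
Mul(Add(Pow(-79, 3), Function('n')(505, 695)), Add(92270, Function('L')(-113))) = Mul(Add(Pow(-79, 3), Mul(20, 695)), Add(92270, Add(-309, -113))) = Mul(Add(-493039, 13900), Add(92270, -422)) = Mul(-479139, 91848) = -44007958872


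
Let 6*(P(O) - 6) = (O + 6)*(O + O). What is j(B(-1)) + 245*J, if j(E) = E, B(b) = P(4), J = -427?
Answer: -313787/3 ≈ -1.0460e+5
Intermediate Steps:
P(O) = 6 + O*(6 + O)/3 (P(O) = 6 + ((O + 6)*(O + O))/6 = 6 + ((6 + O)*(2*O))/6 = 6 + (2*O*(6 + O))/6 = 6 + O*(6 + O)/3)
B(b) = 58/3 (B(b) = 6 + 2*4 + (⅓)*4² = 6 + 8 + (⅓)*16 = 6 + 8 + 16/3 = 58/3)
j(B(-1)) + 245*J = 58/3 + 245*(-427) = 58/3 - 104615 = -313787/3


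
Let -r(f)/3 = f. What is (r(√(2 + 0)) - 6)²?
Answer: 54 + 36*√2 ≈ 104.91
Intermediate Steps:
r(f) = -3*f
(r(√(2 + 0)) - 6)² = (-3*√(2 + 0) - 6)² = (-3*√2 - 6)² = (-6 - 3*√2)²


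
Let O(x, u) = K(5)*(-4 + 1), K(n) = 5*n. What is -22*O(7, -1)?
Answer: 1650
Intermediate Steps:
O(x, u) = -75 (O(x, u) = (5*5)*(-4 + 1) = 25*(-3) = -75)
-22*O(7, -1) = -22*(-75) = 1650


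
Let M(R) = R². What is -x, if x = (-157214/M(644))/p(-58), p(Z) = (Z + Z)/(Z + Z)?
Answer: 78607/207368 ≈ 0.37907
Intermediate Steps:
p(Z) = 1 (p(Z) = (2*Z)/((2*Z)) = (2*Z)*(1/(2*Z)) = 1)
x = -78607/207368 (x = -157214/(644²)/1 = -157214/414736*1 = -157214*1/414736*1 = -78607/207368*1 = -78607/207368 ≈ -0.37907)
-x = -1*(-78607/207368) = 78607/207368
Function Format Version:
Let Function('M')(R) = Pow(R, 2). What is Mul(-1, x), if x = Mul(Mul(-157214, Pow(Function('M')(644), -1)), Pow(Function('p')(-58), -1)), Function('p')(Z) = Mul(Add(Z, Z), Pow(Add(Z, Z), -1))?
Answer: Rational(78607, 207368) ≈ 0.37907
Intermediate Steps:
Function('p')(Z) = 1 (Function('p')(Z) = Mul(Mul(2, Z), Pow(Mul(2, Z), -1)) = Mul(Mul(2, Z), Mul(Rational(1, 2), Pow(Z, -1))) = 1)
x = Rational(-78607, 207368) (x = Mul(Mul(-157214, Pow(Pow(644, 2), -1)), Pow(1, -1)) = Mul(Mul(-157214, Pow(414736, -1)), 1) = Mul(Mul(-157214, Rational(1, 414736)), 1) = Mul(Rational(-78607, 207368), 1) = Rational(-78607, 207368) ≈ -0.37907)
Mul(-1, x) = Mul(-1, Rational(-78607, 207368)) = Rational(78607, 207368)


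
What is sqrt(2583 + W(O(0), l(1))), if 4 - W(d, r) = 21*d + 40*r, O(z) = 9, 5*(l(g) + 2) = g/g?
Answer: sqrt(2470) ≈ 49.699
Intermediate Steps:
l(g) = -9/5 (l(g) = -2 + (g/g)/5 = -2 + (1/5)*1 = -2 + 1/5 = -9/5)
W(d, r) = 4 - 40*r - 21*d (W(d, r) = 4 - (21*d + 40*r) = 4 + (-40*r - 21*d) = 4 - 40*r - 21*d)
sqrt(2583 + W(O(0), l(1))) = sqrt(2583 + (4 - 40*(-9/5) - 21*9)) = sqrt(2583 + (4 + 72 - 189)) = sqrt(2583 - 113) = sqrt(2470)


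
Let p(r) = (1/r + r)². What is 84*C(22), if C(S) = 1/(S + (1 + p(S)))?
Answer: 13552/82119 ≈ 0.16503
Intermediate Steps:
p(r) = (r + 1/r)²
C(S) = 1/(1 + S + (1 + S²)²/S²) (C(S) = 1/(S + (1 + (1 + S²)²/S²)) = 1/(1 + S + (1 + S²)²/S²))
84*C(22) = 84*(22²/((1 + 22²)² + 22²*(1 + 22))) = 84*(484/((1 + 484)² + 484*23)) = 84*(484/(485² + 11132)) = 84*(484/(235225 + 11132)) = 84*(484/246357) = 13552/82119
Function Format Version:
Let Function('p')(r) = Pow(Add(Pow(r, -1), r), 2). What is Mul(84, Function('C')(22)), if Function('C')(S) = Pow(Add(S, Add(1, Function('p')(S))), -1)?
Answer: Rational(13552, 82119) ≈ 0.16503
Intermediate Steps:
Function('p')(r) = Pow(Add(r, Pow(r, -1)), 2)
Function('C')(S) = Pow(Add(1, S, Mul(Pow(S, -2), Pow(Add(1, Pow(S, 2)), 2))), -1) (Function('C')(S) = Pow(Add(S, Add(1, Mul(Pow(S, -2), Pow(Add(1, Pow(S, 2)), 2)))), -1) = Pow(Add(1, S, Mul(Pow(S, -2), Pow(Add(1, Pow(S, 2)), 2))), -1))
Mul(84, Function('C')(22)) = Mul(84, Mul(Pow(22, 2), Pow(Add(Pow(Add(1, Pow(22, 2)), 2), Mul(Pow(22, 2), Add(1, 22))), -1))) = Mul(84, Mul(484, Pow(Add(Pow(Add(1, 484), 2), Mul(484, 23)), -1))) = Mul(84, Mul(484, Pow(Add(Pow(485, 2), 11132), -1))) = Mul(84, Mul(484, Pow(Add(235225, 11132), -1))) = Mul(84, Mul(484, Pow(246357, -1))) = Mul(84, Mul(484, Rational(1, 246357))) = Mul(84, Rational(484, 246357)) = Rational(13552, 82119)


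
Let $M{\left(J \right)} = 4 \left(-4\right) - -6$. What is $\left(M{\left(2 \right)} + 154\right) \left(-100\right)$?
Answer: $-14400$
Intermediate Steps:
$M{\left(J \right)} = -10$ ($M{\left(J \right)} = -16 + 6 = -10$)
$\left(M{\left(2 \right)} + 154\right) \left(-100\right) = \left(-10 + 154\right) \left(-100\right) = 144 \left(-100\right) = -14400$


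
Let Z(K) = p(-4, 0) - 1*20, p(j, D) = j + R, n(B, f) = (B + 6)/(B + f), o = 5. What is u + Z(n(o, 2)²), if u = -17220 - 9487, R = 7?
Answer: -26724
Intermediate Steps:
n(B, f) = (6 + B)/(B + f)
p(j, D) = 7 + j (p(j, D) = j + 7 = 7 + j)
Z(K) = -17 (Z(K) = (7 - 4) - 1*20 = 3 - 20 = -17)
u = -26707
u + Z(n(o, 2)²) = -26707 - 17 = -26724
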